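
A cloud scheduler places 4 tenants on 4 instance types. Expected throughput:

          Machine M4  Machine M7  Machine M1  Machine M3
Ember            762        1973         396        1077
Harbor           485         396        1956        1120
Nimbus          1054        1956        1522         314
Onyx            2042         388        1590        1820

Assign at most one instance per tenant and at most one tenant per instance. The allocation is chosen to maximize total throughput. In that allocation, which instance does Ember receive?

This is the linear assignment problem.
Optimal: Ember→Machine M3 (1077 ops/s), Harbor→Machine M1 (1956 ops/s), Nimbus→Machine M7 (1956 ops/s), Onyx→Machine M4 (2042 ops/s) — total 1077+1956+1956+2042 = 7031 ops/s.
Swapping Nimbus↔Ember (Nimbus→Machine M3 314 ops/s, Ember→Machine M7 1973 ops/s) loses 746.
Ember's own top instance is Machine M7 (1973 ops/s), but forcing Ember→Machine M7 and reassigning the rest optimally gives only 6803 ops/s — worse by 228.

Ember receives Machine M3.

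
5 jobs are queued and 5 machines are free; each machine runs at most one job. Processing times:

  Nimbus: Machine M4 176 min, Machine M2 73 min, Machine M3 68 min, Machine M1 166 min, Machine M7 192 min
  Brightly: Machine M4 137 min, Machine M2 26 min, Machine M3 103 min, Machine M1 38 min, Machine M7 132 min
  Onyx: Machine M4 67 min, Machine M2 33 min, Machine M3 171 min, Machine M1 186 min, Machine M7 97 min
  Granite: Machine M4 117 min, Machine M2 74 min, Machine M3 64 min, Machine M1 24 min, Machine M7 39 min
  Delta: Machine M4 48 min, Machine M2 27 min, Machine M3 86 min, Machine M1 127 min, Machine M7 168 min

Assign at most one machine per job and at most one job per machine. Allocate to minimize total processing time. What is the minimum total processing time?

Minimum total: 226 min

This is a one-to-one assignment (minimum-cost bipartite matching).
Optimal: Nimbus→Machine M3 (68 min), Brightly→Machine M1 (38 min), Onyx→Machine M2 (33 min), Granite→Machine M7 (39 min), Delta→Machine M4 (48 min) — total 68+38+33+39+48 = 226 min.
Min-entry greedy (repeatedly take the single cheapest remaining cell) gives 263 min, worse by 37.
Swapping Brightly↔Granite (Brightly→Machine M7 132 min, Granite→Machine M1 24 min) adds 79.
No other one-to-one assignment undercuts 226 min.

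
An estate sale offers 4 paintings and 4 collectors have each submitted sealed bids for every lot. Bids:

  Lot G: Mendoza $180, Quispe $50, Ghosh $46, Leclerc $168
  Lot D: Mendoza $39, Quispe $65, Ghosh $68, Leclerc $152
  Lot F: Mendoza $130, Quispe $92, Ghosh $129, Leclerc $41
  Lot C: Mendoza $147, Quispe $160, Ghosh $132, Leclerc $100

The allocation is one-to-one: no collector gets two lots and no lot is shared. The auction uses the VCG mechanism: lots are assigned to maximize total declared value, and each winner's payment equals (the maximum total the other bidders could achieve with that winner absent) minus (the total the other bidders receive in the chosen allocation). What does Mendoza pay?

Efficient allocation: Mendoza→Lot G ($180), Quispe→Lot C ($160), Ghosh→Lot F ($129), Leclerc→Lot D ($152); total welfare W = $621.
Mendoza receives Lot G at value $180, so the others get W − 180 = $441.
Without Mendoza: best allocation of the remaining 3 bidders over all 4 lots is Quispe→Lot C ($160), Ghosh→Lot F ($129), Leclerc→Lot G ($168), total $457.
VCG payment = (others' best without Mendoza) − (others' welfare with Mendoza) = 457 − 441 = $16.

Mendoza pays $16.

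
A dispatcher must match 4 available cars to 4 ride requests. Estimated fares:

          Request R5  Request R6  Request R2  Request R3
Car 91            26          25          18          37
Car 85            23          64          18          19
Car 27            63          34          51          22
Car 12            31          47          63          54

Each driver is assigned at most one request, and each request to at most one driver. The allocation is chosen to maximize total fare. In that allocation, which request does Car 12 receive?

Car 12 receives Request R2.

Optimal: Car 91→Request R3 ($37), Car 85→Request R6 ($64), Car 27→Request R5 ($63), Car 12→Request R2 ($63) — total 37+64+63+63 = $227.
Next-best assignment: Car 91→Request R2, Car 85→Request R6, Car 27→Request R5, Car 12→Request R3 = $199.
No other one-to-one assignment exceeds $227.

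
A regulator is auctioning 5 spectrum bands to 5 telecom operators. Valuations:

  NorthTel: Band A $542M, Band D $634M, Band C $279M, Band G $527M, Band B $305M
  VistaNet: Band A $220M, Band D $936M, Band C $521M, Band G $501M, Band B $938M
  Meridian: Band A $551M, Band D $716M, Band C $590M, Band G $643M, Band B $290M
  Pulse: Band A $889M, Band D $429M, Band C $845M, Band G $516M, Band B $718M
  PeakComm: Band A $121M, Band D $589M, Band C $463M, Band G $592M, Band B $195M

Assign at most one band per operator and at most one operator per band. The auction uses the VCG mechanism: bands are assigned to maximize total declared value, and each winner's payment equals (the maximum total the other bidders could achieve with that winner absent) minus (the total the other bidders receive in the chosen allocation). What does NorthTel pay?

NorthTel pays $126M.

Efficient allocation: NorthTel→Band D ($634M), VistaNet→Band B ($938M), Meridian→Band C ($590M), Pulse→Band A ($889M), PeakComm→Band G ($592M); total welfare W = $3643M.
NorthTel receives Band D at value $634M, so the others get W − 634 = $3009M.
Without NorthTel: best allocation of the remaining 4 bidders over all 5 bands is VistaNet→Band B ($938M), Meridian→Band D ($716M), Pulse→Band A ($889M), PeakComm→Band G ($592M), total $3135M.
VCG payment = (others' best without NorthTel) − (others' welfare with NorthTel) = 3135 − 3009 = $126M.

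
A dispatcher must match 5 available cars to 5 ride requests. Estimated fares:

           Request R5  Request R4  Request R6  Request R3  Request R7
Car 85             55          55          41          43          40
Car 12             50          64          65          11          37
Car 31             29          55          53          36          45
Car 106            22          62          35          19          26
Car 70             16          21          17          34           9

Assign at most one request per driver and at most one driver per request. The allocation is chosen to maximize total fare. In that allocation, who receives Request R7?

Car 31 receives Request R7.

This is the linear assignment problem.
Optimal: Car 85→Request R5 ($55), Car 12→Request R6 ($65), Car 31→Request R7 ($45), Car 106→Request R4 ($62), Car 70→Request R3 ($34) — total 55+65+45+62+34 = $261.
Row-greedy (each driver in turn takes its best remaining request) gives $235, worse by 26.
Swapping Car 70↔Car 31 (Car 70→Request R7 $9, Car 31→Request R3 $36) loses 34.
Car 31's own top request is Request R4 ($55), but forcing Car 31→Request R4 and reassigning the rest optimally gives only $235 — worse by 26.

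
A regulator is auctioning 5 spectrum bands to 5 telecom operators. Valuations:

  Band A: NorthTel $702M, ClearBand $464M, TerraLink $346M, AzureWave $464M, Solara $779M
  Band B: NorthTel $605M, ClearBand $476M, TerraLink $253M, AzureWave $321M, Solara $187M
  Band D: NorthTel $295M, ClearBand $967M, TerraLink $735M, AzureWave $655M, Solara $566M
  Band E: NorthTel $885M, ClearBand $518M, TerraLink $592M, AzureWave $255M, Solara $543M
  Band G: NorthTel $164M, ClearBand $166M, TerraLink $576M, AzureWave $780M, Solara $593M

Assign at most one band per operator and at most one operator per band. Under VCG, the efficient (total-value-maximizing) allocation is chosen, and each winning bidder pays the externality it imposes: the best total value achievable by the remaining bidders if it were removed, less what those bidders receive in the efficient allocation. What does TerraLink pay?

Efficient allocation: NorthTel→Band B ($605M), ClearBand→Band D ($967M), TerraLink→Band E ($592M), AzureWave→Band G ($780M), Solara→Band A ($779M); total welfare W = $3723M.
TerraLink receives Band E at value $592M, so the others get W − 592 = $3131M.
Without TerraLink: best allocation of the remaining 4 bidders over all 5 bands is NorthTel→Band E ($885M), ClearBand→Band D ($967M), AzureWave→Band G ($780M), Solara→Band A ($779M), total $3411M.
VCG payment = (others' best without TerraLink) − (others' welfare with TerraLink) = 3411 − 3131 = $280M.

TerraLink pays $280M.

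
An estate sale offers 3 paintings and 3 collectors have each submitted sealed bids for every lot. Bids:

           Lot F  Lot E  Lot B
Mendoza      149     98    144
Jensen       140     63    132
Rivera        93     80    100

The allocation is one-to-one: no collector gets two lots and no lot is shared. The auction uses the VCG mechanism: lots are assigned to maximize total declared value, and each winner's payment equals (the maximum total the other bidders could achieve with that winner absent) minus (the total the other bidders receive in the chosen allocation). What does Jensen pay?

Efficient allocation: Mendoza→Lot B ($144), Jensen→Lot F ($140), Rivera→Lot E ($80); total welfare W = $364.
Jensen receives Lot F at value $140, so the others get W − 140 = $224.
Without Jensen: best allocation of the remaining 2 bidders over all 3 lots is Mendoza→Lot F ($149), Rivera→Lot B ($100), total $249.
VCG payment = (others' best without Jensen) − (others' welfare with Jensen) = 249 − 224 = $25.

Jensen pays $25.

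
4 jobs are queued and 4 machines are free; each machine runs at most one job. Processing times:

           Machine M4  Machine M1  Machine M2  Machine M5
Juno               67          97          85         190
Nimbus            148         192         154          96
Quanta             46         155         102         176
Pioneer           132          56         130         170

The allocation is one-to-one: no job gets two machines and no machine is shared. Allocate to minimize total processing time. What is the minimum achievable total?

Min total: 283 min

Optimal: Juno→Machine M2 (85 min), Nimbus→Machine M5 (96 min), Quanta→Machine M4 (46 min), Pioneer→Machine M1 (56 min) — total 85+96+46+56 = 283 min.
Row-greedy (each job in turn takes its cheapest remaining machine) gives 321 min, worse by 38.
Swapping Pioneer↔Quanta (Pioneer→Machine M4 132 min, Quanta→Machine M1 155 min) adds 185.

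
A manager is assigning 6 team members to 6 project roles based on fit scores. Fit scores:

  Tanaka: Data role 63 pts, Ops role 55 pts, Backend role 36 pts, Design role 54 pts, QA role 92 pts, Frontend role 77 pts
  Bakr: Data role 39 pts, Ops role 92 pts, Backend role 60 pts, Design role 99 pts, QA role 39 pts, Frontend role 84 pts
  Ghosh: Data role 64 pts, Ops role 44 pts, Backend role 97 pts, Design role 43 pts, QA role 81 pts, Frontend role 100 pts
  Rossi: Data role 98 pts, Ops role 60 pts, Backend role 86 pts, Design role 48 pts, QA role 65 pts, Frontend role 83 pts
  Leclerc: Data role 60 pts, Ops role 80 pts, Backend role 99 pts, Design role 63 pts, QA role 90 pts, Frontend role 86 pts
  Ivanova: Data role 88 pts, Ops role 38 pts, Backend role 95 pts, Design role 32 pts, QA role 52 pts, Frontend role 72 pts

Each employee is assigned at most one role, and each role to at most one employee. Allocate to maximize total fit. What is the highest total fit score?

Max total: 564 pts

Optimal: Tanaka→QA role (92 pts), Bakr→Design role (99 pts), Ghosh→Frontend role (100 pts), Rossi→Data role (98 pts), Leclerc→Ops role (80 pts), Ivanova→Backend role (95 pts) — total 92+99+100+98+80+95 = 564 pts.
Row-greedy (each employee in turn takes its best remaining role) gives 526 pts, worse by 38.
Next-best assignment: Tanaka→QA role, Bakr→Design role, Ghosh→Frontend role, Rossi→Backend role, Leclerc→Ops role, Ivanova→Data role = 545 pts.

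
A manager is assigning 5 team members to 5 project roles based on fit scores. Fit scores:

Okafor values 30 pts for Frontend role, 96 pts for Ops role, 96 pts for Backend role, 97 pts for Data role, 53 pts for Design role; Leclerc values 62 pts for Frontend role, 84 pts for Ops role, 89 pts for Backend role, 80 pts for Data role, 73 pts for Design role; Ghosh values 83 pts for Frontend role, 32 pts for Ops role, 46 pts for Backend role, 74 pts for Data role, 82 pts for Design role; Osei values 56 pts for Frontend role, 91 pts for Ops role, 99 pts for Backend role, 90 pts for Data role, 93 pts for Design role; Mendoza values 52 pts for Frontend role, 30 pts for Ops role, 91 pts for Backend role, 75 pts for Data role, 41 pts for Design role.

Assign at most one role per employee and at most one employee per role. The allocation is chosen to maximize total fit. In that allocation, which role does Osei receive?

Optimal: Okafor→Data role (97 pts), Leclerc→Ops role (84 pts), Ghosh→Frontend role (83 pts), Osei→Design role (93 pts), Mendoza→Backend role (91 pts) — total 97+84+83+93+91 = 448 pts.
Column-greedy (each role in turn goes to its best remaining employee) gives 399 pts, worse by 49.
Next-best assignment: Okafor→Ops role, Leclerc→Data role, Ghosh→Frontend role, Osei→Design role, Mendoza→Backend role = 443 pts.
No other one-to-one assignment exceeds 448 pts.
Osei's own top role is Backend role (99 pts), but forcing Osei→Backend role and reassigning the rest optimally gives only 426 pts — worse by 22.

Osei receives Design role.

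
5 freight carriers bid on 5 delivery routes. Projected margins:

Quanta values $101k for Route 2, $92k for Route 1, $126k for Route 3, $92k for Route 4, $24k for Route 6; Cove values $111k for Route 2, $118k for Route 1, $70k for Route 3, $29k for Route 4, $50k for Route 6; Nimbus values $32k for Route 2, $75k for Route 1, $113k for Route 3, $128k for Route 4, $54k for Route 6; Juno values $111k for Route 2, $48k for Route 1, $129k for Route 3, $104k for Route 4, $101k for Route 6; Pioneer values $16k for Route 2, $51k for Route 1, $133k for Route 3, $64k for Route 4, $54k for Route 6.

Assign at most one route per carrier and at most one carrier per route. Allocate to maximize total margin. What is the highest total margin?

Maximum total: $581k

Treat this as an assignment problem: match each carrier to one route.
Optimal: Quanta→Route 2 ($101k), Cove→Route 1 ($118k), Nimbus→Route 4 ($128k), Juno→Route 6 ($101k), Pioneer→Route 3 ($133k) — total 101+118+128+101+133 = $581k.
Max-entry greedy (repeatedly take the single best remaining cell) gives $514k, worse by 67.
Swapping Nimbus↔Juno (Nimbus→Route 6 $54k, Juno→Route 4 $104k) loses 71.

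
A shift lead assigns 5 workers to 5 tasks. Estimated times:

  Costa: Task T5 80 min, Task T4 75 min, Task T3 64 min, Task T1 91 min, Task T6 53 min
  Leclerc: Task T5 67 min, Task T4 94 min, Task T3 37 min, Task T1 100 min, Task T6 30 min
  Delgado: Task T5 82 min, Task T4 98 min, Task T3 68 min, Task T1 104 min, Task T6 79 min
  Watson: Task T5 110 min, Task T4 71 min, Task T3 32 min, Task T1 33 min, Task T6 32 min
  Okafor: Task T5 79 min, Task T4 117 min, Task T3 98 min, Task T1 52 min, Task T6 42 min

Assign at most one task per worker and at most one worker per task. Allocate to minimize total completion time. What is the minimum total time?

Minimum total: 269 min

Treat this as an assignment problem: match each worker to one task.
Optimal: Costa→Task T4 (75 min), Leclerc→Task T3 (37 min), Delgado→Task T5 (82 min), Watson→Task T1 (33 min), Okafor→Task T6 (42 min) — total 75+37+82+33+42 = 269 min.
Row-greedy (each worker in turn takes its cheapest remaining task) gives 322 min, worse by 53.
Next-best assignment: Costa→Task T4, Leclerc→Task T6, Delgado→Task T5, Watson→Task T3, Okafor→Task T1 = 271 min.
Swapping Okafor↔Leclerc (Okafor→Task T3 98 min, Leclerc→Task T6 30 min) adds 49.
No other one-to-one assignment undercuts 269 min.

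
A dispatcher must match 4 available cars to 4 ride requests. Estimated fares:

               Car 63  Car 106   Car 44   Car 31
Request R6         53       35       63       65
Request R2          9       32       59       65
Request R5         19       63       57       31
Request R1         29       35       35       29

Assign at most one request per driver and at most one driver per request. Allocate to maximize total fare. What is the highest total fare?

This is the linear assignment problem.
Optimal: Car 63→Request R1 ($29), Car 106→Request R5 ($63), Car 44→Request R6 ($63), Car 31→Request R2 ($65) — total 29+63+63+65 = $220.
Row-greedy (each driver in turn takes its best remaining request) gives $204, worse by 16.
Next-best assignment: Car 63→Request R6, Car 106→Request R5, Car 44→Request R1, Car 31→Request R2 = $216.
Swapping Car 106↔Car 31 (Car 106→Request R2 $32, Car 31→Request R5 $31) loses 65.
No other one-to-one assignment exceeds $220.

Max total: $220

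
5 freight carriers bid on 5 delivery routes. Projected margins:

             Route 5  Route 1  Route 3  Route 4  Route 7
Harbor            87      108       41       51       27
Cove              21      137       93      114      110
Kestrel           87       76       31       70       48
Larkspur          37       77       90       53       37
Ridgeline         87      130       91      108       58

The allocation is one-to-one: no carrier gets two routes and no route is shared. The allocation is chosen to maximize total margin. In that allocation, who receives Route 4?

Optimal: Harbor→Route 1 ($108k), Cove→Route 7 ($110k), Kestrel→Route 5 ($87k), Larkspur→Route 3 ($90k), Ridgeline→Route 4 ($108k) — total 108+110+87+90+108 = $503k.
Next-best assignment: Harbor→Route 5, Cove→Route 7, Kestrel→Route 4, Larkspur→Route 3, Ridgeline→Route 1 = $487k.
Checked against all permutations: $503k is optimal.
Ridgeline's own top route is Route 1 ($130k), but forcing Ridgeline→Route 1 and reassigning the rest optimally gives only $487k — worse by 16.

Ridgeline receives Route 4.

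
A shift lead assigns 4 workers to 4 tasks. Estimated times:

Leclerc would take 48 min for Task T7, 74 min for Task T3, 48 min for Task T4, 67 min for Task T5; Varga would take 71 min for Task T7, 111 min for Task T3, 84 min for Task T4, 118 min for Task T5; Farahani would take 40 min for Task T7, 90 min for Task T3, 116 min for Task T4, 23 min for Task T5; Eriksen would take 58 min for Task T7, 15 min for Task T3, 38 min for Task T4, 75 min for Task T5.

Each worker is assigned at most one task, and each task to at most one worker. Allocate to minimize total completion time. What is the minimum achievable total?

This is a one-to-one assignment (minimum-cost bipartite matching).
Optimal: Leclerc→Task T4 (48 min), Varga→Task T7 (71 min), Farahani→Task T5 (23 min), Eriksen→Task T3 (15 min) — total 48+71+23+15 = 157 min.
Min-entry greedy (repeatedly take the single cheapest remaining cell) gives 170 min, worse by 13.
Swapping Leclerc↔Eriksen (Leclerc→Task T3 74 min, Eriksen→Task T4 38 min) adds 49.

Minimum total: 157 min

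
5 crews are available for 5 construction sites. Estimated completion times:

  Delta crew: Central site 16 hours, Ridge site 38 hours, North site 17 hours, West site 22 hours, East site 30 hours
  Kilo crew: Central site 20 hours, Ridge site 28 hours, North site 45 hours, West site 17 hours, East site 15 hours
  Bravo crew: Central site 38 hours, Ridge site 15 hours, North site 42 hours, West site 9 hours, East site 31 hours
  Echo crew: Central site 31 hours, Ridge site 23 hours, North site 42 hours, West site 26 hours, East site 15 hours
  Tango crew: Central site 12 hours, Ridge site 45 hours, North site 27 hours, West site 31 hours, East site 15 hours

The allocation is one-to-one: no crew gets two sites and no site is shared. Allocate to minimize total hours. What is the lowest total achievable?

Optimal: Delta crew→North site (17 hours), Kilo crew→West site (17 hours), Bravo crew→Ridge site (15 hours), Echo crew→East site (15 hours), Tango crew→Central site (12 hours) — total 17+17+15+15+12 = 76 hours.
Row-greedy (each crew in turn takes its cheapest remaining site) gives 90 hours, worse by 14.
Checked against all permutations: 76 hours is optimal.

Minimum total: 76 hours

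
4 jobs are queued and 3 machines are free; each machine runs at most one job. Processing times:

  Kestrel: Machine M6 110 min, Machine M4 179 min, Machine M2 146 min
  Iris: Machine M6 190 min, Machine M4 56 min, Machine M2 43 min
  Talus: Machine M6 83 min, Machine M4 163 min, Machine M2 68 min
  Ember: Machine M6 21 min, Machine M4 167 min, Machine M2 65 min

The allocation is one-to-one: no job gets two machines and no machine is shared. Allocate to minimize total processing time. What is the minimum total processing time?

Optimal: Ember→Machine M6 (21 min), Iris→Machine M4 (56 min), Talus→Machine M2 (68 min) — total 21+56+68 = 145 min.
Row-greedy (each job in turn takes its cheapest remaining machine) gives 316 min, worse by 171.
Next-best assignment: Talus→Machine M6, Iris→Machine M4, Ember→Machine M2 = 204 min.

Minimum total: 145 min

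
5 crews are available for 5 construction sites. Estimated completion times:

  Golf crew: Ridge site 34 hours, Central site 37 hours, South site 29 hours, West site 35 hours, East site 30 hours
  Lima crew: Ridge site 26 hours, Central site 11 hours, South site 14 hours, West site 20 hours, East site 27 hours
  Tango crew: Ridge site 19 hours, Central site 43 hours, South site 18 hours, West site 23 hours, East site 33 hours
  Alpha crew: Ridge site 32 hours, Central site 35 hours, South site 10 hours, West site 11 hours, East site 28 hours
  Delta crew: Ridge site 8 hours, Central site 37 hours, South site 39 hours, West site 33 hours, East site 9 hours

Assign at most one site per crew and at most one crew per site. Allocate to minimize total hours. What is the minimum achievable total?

Optimal: Golf crew→East site (30 hours), Lima crew→Central site (11 hours), Tango crew→South site (18 hours), Alpha crew→West site (11 hours), Delta crew→Ridge site (8 hours) — total 30+11+18+11+8 = 78 hours.
Row-greedy (each crew in turn takes its cheapest remaining site) gives 79 hours, worse by 1.
Next-best assignment: Golf crew→South site, Lima crew→Central site, Tango crew→Ridge site, Alpha crew→West site, Delta crew→East site = 79 hours.
Checked against all permutations: 78 hours is optimal.

Minimum total: 78 hours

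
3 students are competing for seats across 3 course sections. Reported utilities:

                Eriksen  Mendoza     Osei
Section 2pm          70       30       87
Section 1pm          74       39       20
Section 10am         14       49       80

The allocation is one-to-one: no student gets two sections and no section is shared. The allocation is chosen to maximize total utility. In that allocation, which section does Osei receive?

Osei receives Section 2pm.

Treat this as an assignment problem: match each student to one section.
Optimal: Eriksen→Section 1pm (74 points), Mendoza→Section 10am (49 points), Osei→Section 2pm (87 points) — total 74+49+87 = 210 points.
No other one-to-one assignment exceeds 210 points.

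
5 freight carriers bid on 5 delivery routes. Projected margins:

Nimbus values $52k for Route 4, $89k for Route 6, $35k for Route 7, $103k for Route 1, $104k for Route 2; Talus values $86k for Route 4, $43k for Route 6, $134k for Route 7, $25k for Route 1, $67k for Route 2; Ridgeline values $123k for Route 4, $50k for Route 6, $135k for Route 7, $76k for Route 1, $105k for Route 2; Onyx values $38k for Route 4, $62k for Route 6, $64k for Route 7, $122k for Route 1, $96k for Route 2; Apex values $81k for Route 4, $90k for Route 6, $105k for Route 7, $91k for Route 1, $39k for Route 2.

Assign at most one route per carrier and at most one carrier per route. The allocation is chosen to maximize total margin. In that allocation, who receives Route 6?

Apex receives Route 6.

Treat this as an assignment problem: match each carrier to one route.
Optimal: Nimbus→Route 2 ($104k), Talus→Route 7 ($134k), Ridgeline→Route 4 ($123k), Onyx→Route 1 ($122k), Apex→Route 6 ($90k) — total 104+134+123+122+90 = $573k.
Max-entry greedy (repeatedly take the single best remaining cell) gives $537k, worse by 36.
No other one-to-one assignment exceeds $573k.
Apex's own top route is Route 7 ($105k), but forcing Apex→Route 7 and reassigning the rest optimally gives only $507k — worse by 66.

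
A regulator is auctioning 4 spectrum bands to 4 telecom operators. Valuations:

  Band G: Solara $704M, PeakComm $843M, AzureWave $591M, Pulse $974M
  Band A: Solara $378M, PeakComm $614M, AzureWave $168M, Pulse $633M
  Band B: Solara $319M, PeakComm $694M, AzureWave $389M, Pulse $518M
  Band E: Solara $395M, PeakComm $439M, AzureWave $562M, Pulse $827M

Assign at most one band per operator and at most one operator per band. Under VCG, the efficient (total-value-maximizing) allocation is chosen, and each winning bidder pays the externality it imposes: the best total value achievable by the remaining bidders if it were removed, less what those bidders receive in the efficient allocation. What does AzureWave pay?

AzureWave pays $179M.

Efficient allocation: Solara→Band A ($378M), PeakComm→Band B ($694M), AzureWave→Band E ($562M), Pulse→Band G ($974M); total welfare W = $2608M.
AzureWave receives Band E at value $562M, so the others get W − 562 = $2046M.
Without AzureWave: best allocation of the remaining 3 bidders over all 4 bands is Solara→Band G ($704M), PeakComm→Band B ($694M), Pulse→Band E ($827M), total $2225M.
VCG payment = (others' best without AzureWave) − (others' welfare with AzureWave) = 2225 − 2046 = $179M.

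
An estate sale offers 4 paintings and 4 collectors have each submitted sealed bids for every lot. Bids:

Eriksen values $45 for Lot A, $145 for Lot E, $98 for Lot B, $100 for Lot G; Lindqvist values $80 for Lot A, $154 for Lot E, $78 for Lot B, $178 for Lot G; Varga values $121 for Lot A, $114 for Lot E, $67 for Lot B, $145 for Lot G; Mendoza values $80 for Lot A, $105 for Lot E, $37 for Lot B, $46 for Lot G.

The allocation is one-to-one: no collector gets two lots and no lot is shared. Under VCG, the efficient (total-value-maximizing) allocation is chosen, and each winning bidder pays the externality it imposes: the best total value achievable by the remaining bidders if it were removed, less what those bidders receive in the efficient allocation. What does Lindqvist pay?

Efficient allocation: Eriksen→Lot B ($98), Lindqvist→Lot G ($178), Varga→Lot A ($121), Mendoza→Lot E ($105); total welfare W = $502.
Lindqvist receives Lot G at value $178, so the others get W − 178 = $324.
Without Lindqvist: best allocation of the remaining 3 bidders over all 4 lots is Eriksen→Lot E ($145), Varga→Lot G ($145), Mendoza→Lot A ($80), total $370.
VCG payment = (others' best without Lindqvist) − (others' welfare with Lindqvist) = 370 − 324 = $46.

Lindqvist pays $46.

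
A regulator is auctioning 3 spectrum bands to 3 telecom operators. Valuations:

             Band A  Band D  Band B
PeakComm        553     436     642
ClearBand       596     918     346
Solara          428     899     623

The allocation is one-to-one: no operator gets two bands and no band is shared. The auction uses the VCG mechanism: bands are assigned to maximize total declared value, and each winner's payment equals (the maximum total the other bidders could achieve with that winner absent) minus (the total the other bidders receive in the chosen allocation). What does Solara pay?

Solara pays $322M.

Efficient allocation: PeakComm→Band B ($642M), ClearBand→Band A ($596M), Solara→Band D ($899M); total welfare W = $2137M.
Solara receives Band D at value $899M, so the others get W − 899 = $1238M.
Without Solara: best allocation of the remaining 2 bidders over all 3 bands is PeakComm→Band B ($642M), ClearBand→Band D ($918M), total $1560M.
VCG payment = (others' best without Solara) − (others' welfare with Solara) = 1560 − 1238 = $322M.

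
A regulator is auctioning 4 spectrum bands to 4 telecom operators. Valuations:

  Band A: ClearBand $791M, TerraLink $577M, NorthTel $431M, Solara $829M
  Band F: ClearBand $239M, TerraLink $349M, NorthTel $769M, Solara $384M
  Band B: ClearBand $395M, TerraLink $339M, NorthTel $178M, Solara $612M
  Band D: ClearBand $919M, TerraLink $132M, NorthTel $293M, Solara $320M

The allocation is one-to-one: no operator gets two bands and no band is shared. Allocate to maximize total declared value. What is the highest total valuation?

Optimal: ClearBand→Band D ($919M), TerraLink→Band A ($577M), NorthTel→Band F ($769M), Solara→Band B ($612M) — total 919+577+769+612 = $2877M.
Column-greedy (each band in turn goes to its best remaining operator) gives $2125M, worse by 752.
Swapping NorthTel↔ClearBand (NorthTel→Band D $293M, ClearBand→Band F $239M) loses 1156.
No other one-to-one assignment exceeds $2877M.

Max total: $2877M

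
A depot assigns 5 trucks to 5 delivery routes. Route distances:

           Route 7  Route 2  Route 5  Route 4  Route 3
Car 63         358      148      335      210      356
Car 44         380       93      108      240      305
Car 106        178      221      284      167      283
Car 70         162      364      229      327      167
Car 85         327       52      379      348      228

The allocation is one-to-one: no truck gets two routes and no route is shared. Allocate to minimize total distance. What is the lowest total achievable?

Min total: 715 km

Optimal: Car 63→Route 4 (210 km), Car 44→Route 5 (108 km), Car 106→Route 7 (178 km), Car 70→Route 3 (167 km), Car 85→Route 2 (52 km) — total 210+108+178+167+52 = 715 km.
Row-greedy (each truck in turn takes its cheapest remaining route) gives 813 km, worse by 98.
Next-best assignment: Car 63→Route 2, Car 44→Route 5, Car 106→Route 4, Car 70→Route 7, Car 85→Route 3 = 813 km.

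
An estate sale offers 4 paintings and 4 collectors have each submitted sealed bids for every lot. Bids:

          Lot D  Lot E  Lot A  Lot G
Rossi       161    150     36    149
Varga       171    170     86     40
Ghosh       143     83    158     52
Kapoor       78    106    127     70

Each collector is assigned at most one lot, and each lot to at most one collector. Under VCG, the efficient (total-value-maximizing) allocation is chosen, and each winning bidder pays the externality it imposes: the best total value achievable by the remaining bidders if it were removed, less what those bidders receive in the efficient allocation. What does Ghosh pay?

Efficient allocation: Rossi→Lot G ($149), Varga→Lot E ($170), Ghosh→Lot D ($143), Kapoor→Lot A ($127); total welfare W = $589.
Ghosh receives Lot D at value $143, so the others get W − 143 = $446.
Without Ghosh: best allocation of the remaining 3 bidders over all 4 lots is Rossi→Lot D ($161), Varga→Lot E ($170), Kapoor→Lot A ($127), total $458.
VCG payment = (others' best without Ghosh) − (others' welfare with Ghosh) = 458 − 446 = $12.

Ghosh pays $12.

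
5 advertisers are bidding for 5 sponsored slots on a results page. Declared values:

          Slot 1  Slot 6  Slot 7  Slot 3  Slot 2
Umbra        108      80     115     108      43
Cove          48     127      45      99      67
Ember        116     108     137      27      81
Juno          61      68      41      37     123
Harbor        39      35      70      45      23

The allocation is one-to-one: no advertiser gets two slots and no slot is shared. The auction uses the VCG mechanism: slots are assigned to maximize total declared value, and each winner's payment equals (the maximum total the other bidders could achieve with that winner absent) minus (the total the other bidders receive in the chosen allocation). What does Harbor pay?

Harbor pays $21.

Efficient allocation: Umbra→Slot 3 ($108), Cove→Slot 6 ($127), Ember→Slot 1 ($116), Juno→Slot 2 ($123), Harbor→Slot 7 ($70); total welfare W = $544.
Harbor receives Slot 7 at value $70, so the others get W − 70 = $474.
Without Harbor: best allocation of the remaining 4 bidders over all 5 slots is Umbra→Slot 1 ($108), Cove→Slot 6 ($127), Ember→Slot 7 ($137), Juno→Slot 2 ($123), total $495.
VCG payment = (others' best without Harbor) − (others' welfare with Harbor) = 495 − 474 = $21.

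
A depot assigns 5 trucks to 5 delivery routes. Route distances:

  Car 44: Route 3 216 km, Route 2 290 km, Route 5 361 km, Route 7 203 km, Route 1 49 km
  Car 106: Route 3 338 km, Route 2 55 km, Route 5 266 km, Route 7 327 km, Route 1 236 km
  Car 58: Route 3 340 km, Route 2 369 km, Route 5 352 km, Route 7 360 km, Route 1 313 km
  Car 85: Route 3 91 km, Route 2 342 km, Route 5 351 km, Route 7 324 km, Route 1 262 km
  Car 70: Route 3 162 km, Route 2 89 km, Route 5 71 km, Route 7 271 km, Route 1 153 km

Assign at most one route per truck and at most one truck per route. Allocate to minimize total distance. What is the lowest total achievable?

Min total: 626 km

Optimal: Car 44→Route 1 (49 km), Car 106→Route 2 (55 km), Car 58→Route 7 (360 km), Car 85→Route 3 (91 km), Car 70→Route 5 (71 km) — total 49+55+360+91+71 = 626 km.
Row-greedy (each truck in turn takes its cheapest remaining route) gives 839 km, worse by 213.
Next-best assignment: Car 44→Route 7, Car 106→Route 2, Car 58→Route 1, Car 85→Route 3, Car 70→Route 5 = 733 km.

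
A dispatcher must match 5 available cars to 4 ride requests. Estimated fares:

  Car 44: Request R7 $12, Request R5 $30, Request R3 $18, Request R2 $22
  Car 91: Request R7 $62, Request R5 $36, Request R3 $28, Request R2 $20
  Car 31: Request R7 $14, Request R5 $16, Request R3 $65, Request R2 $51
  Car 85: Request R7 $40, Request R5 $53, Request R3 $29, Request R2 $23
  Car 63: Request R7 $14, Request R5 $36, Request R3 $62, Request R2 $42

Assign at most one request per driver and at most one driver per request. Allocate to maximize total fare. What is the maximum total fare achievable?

Optimal: Car 91→Request R7 ($62), Car 85→Request R5 ($53), Car 63→Request R3 ($62), Car 31→Request R2 ($51) — total 62+53+62+51 = $228.
Column-greedy (each request in turn goes to its best remaining driver) gives $222, worse by 6.
Next-best assignment: Car 91→Request R7, Car 85→Request R5, Car 31→Request R3, Car 63→Request R2 = $222.
Checked against all permutations: $228 is optimal.

Maximum total: $228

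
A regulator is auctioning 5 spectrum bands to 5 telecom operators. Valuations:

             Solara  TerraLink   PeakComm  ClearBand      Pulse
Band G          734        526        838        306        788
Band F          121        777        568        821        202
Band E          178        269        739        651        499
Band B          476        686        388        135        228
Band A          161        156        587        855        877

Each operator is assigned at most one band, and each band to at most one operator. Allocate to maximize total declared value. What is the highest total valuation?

Maximum total: $3857M

Optimal: Solara→Band G ($734M), TerraLink→Band B ($686M), PeakComm→Band E ($739M), ClearBand→Band F ($821M), Pulse→Band A ($877M) — total 734+686+739+821+877 = $3857M.
Max-entry greedy (repeatedly take the single best remaining cell) gives $3400M, worse by 457.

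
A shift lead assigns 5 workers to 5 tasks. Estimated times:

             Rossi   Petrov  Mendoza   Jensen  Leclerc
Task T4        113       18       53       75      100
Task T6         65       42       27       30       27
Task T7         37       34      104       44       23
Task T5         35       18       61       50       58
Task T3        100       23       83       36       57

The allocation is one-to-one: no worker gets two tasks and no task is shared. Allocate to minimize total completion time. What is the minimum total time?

Min total: 139 min

Optimal: Rossi→Task T5 (35 min), Petrov→Task T4 (18 min), Mendoza→Task T6 (27 min), Jensen→Task T3 (36 min), Leclerc→Task T7 (23 min) — total 35+18+27+36+23 = 139 min.
Next-best assignment: Rossi→Task T5, Petrov→Task T3, Mendoza→Task T4, Jensen→Task T6, Leclerc→Task T7 = 164 min.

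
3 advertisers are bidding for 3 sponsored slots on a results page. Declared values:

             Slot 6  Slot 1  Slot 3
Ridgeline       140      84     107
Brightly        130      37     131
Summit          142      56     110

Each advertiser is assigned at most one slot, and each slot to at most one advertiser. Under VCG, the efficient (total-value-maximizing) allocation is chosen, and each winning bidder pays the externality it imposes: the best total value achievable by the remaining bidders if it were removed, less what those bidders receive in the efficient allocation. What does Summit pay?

Efficient allocation: Ridgeline→Slot 1 ($84), Brightly→Slot 3 ($131), Summit→Slot 6 ($142); total welfare W = $357.
Summit receives Slot 6 at value $142, so the others get W − 142 = $215.
Without Summit: best allocation of the remaining 2 bidders over all 3 slots is Ridgeline→Slot 6 ($140), Brightly→Slot 3 ($131), total $271.
VCG payment = (others' best without Summit) − (others' welfare with Summit) = 271 − 215 = $56.

Summit pays $56.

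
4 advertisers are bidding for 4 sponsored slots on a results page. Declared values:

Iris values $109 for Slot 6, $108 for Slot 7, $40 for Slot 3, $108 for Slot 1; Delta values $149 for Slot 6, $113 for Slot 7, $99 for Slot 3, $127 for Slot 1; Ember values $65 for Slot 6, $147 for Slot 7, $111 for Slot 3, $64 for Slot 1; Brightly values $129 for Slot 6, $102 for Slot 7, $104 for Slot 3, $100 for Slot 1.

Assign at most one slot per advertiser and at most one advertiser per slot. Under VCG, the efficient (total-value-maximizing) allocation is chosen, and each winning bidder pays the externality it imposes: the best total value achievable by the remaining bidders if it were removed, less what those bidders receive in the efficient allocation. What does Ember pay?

Efficient allocation: Iris→Slot 1 ($108), Delta→Slot 6 ($149), Ember→Slot 7 ($147), Brightly→Slot 3 ($104); total welfare W = $508.
Ember receives Slot 7 at value $147, so the others get W − 147 = $361.
Without Ember: best allocation of the remaining 3 bidders over all 4 slots is Iris→Slot 7 ($108), Delta→Slot 1 ($127), Brightly→Slot 6 ($129), total $364.
VCG payment = (others' best without Ember) − (others' welfare with Ember) = 364 − 361 = $3.

Ember pays $3.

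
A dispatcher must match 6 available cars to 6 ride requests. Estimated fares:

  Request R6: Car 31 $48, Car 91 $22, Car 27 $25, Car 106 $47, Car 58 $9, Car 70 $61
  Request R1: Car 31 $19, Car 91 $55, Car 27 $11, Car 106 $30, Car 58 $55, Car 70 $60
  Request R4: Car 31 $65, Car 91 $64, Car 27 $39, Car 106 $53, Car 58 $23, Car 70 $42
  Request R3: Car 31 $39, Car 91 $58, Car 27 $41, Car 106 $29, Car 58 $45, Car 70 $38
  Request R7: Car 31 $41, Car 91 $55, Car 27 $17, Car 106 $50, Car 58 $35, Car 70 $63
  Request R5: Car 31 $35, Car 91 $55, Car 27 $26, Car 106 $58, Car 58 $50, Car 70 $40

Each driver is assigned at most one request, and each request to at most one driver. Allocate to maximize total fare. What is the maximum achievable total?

Treat this as an assignment problem: match each driver to one request.
Optimal: Car 31→Request R4 ($65), Car 91→Request R7 ($55), Car 27→Request R3 ($41), Car 106→Request R5 ($58), Car 58→Request R1 ($55), Car 70→Request R6 ($61) — total 65+55+41+58+55+61 = $335.
Row-greedy (each driver in turn takes its best remaining request) gives $315, worse by 20.
Swapping Car 31↔Car 106 (Car 31→Request R5 $35, Car 106→Request R4 $53) loses 35.

Max total: $335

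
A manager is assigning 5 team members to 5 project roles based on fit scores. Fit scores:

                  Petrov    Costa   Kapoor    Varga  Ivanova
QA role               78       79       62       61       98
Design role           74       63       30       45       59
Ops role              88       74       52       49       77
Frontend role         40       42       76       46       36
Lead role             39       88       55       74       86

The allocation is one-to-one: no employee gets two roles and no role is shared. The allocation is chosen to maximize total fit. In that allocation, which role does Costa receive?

This is a one-to-one assignment (maximum-weight bipartite matching).
Optimal: Petrov→Ops role (88 pts), Costa→Design role (63 pts), Kapoor→Frontend role (76 pts), Varga→Lead role (74 pts), Ivanova→QA role (98 pts) — total 88+63+76+74+98 = 399 pts.
Swapping Varga↔Costa (Varga→Design role 45 pts, Costa→Lead role 88 pts) loses 4.
Costa's own top role is Lead role (88 pts), but forcing Costa→Lead role and reassigning the rest optimally gives only 395 pts — worse by 4.

Costa receives Design role.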